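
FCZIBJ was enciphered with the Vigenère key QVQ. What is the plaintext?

Repeat the key across the ciphertext: QVQQVQ
F(5)−Q(16): -11≡15 → P
C(2)−V(21): -19≡7 → H
Z(25)−Q(16): 9 → J
I(8)−Q(16): -8≡18 → S
B(1)−V(21): -20≡6 → G
J(9)−Q(16): -7≡19 → T

PHJSGT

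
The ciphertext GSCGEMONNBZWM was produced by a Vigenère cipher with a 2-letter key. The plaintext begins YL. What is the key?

Subtract each crib letter from the matching ciphertext letter (mod 26):
G(6)−Y(24)=-18≡8 → I
S(18)−L(11)=7 → H

IH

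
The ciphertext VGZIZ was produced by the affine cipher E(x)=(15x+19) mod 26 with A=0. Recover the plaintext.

The inverse of 15 mod 26 is 7, since 15·7=105≡1. Apply D(y)=7·(y−19) mod 26:
V(21): 7·(21−19)=14 → O
G(6): 7·(6−19)=-91≡13 → N
Z(25): 7·(25−19)=42≡16 → Q
I(8): 7·(8−19)=-77≡1 → B
Z(25): 7·(25−19)=42≡16 → Q

ONQBQ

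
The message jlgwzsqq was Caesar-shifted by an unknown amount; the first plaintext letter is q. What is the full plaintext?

From the crib: j(9)−q(16)=-7≡19, so the shift is 19.
Subtract 19 from each ciphertext letter:
j(9): 9−19=-10≡16 → q
l(11): 11−19=-8≡18 → s
g(6): 6−19=-13≡13 → n
w(22): 22−19=3 → d
z(25): 25−19=6 → g
s(18): 18−19=-1≡25 → z
q(16): 16−19=-3≡23 → x
q(16): 16−19=-3≡23 → x

qsndgzxx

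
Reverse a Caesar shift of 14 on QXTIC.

Q(16): 16−14=2 → C
X(23): 23−14=9 → J
T(19): 19−14=5 → F
I(8): 8−14=-6≡20 → U
C(2): 2−14=-12≡14 → O

CJFUO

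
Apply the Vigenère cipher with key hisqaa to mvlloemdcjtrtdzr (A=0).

tddboetluztralrh

Repeat the key across the message: hisqaahisqaahisq
m(12)+h(7): 19 → t
v(21)+i(8): 29≡3 → d
l(11)+s(18): 29≡3 → d
l(11)+q(16): 27≡1 → b
o(14)+a(0): 14 → o
e(4)+a(0): 4 → e
m(12)+h(7): 19 → t
d(3)+i(8): 11 → l
c(2)+s(18): 20 → u
j(9)+q(16): 25 → z
t(19)+a(0): 19 → t
r(17)+a(0): 17 → r
t(19)+h(7): 26≡0 → a
d(3)+i(8): 11 → l
z(25)+s(18): 43≡17 → r
r(17)+q(16): 33≡7 → h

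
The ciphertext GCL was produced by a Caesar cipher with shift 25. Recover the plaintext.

HDM

G(6): 6−25=-19≡7 → H
C(2): 2−25=-23≡3 → D
L(11): 11−25=-14≡12 → M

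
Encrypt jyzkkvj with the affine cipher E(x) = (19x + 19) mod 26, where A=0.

j(9): 19·9+19=190≡8 → i
y(24): 19·24+19=475≡7 → h
z(25): 19·25+19=494≡0 → a
k(10): 19·10+19=209≡1 → b
k(10): 19·10+19=209≡1 → b
v(21): 19·21+19=418≡2 → c
j(9): 19·9+19=190≡8 → i

ihabbci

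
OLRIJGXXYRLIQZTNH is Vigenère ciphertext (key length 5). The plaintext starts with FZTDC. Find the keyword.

Subtract each crib letter from the matching ciphertext letter (mod 26):
O(14)−F(5)=9 → J
L(11)−Z(25)=-14≡12 → M
R(17)−T(19)=-2≡24 → Y
I(8)−D(3)=5 → F
J(9)−C(2)=7 → H

JMYFH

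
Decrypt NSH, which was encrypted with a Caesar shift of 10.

DIX

N(13): 13−10=3 → D
S(18): 18−10=8 → I
H(7): 7−10=-3≡23 → X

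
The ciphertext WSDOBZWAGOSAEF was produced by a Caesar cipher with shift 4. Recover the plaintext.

W(22): 22−4=18 → S
S(18): 18−4=14 → O
D(3): 3−4=-1≡25 → Z
O(14): 14−4=10 → K
B(1): 1−4=-3≡23 → X
Z(25): 25−4=21 → V
W(22): 22−4=18 → S
A(0): 0−4=-4≡22 → W
G(6): 6−4=2 → C
O(14): 14−4=10 → K
S(18): 18−4=14 → O
A(0): 0−4=-4≡22 → W
E(4): 4−4=0 → A
F(5): 5−4=1 → B

SOZKXVSWCKOWAB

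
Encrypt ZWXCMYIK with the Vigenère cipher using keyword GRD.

Repeat the key across the message: GRDGRDGR
Z(25)+G(6): 31≡5 → F
W(22)+R(17): 39≡13 → N
X(23)+D(3): 26≡0 → A
C(2)+G(6): 8 → I
M(12)+R(17): 29≡3 → D
Y(24)+D(3): 27≡1 → B
I(8)+G(6): 14 → O
K(10)+R(17): 27≡1 → B

FNAIDBOB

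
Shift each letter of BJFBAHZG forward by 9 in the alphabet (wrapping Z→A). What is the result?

B(1): 1+9=10 → K
J(9): 9+9=18 → S
F(5): 5+9=14 → O
B(1): 1+9=10 → K
A(0): 0+9=9 → J
H(7): 7+9=16 → Q
Z(25): 25+9=34≡8 → I
G(6): 6+9=15 → P

KSOKJQIP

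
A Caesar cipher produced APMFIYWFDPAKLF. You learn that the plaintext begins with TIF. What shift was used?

From the crib: A(0)−T(19)=-19≡7, so the shift is 7.

7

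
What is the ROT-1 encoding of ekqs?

e(4): 4+1=5 → f
k(10): 10+1=11 → l
q(16): 16+1=17 → r
s(18): 18+1=19 → t

flrt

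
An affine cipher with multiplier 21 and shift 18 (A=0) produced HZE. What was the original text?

The inverse of 21 mod 26 is 5, since 21·5=105≡1. Apply D(y)=5·(y−18) mod 26:
H(7): 5·(7−18)=-55≡23 → X
Z(25): 5·(25−18)=35≡9 → J
E(4): 5·(4−18)=-70≡8 → I

XJI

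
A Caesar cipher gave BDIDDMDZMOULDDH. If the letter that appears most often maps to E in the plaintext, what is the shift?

25

The most frequent ciphertext letter is D (appears 6 times).
D is position 3; E is position 4.
Shift = -1≡25.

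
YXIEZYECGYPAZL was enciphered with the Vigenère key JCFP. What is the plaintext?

Repeat the key across the ciphertext: JCFPJCFPJCFPJC
Y(24)−J(9): 15 → P
X(23)−C(2): 21 → V
I(8)−F(5): 3 → D
E(4)−P(15): -11≡15 → P
Z(25)−J(9): 16 → Q
Y(24)−C(2): 22 → W
E(4)−F(5): -1≡25 → Z
C(2)−P(15): -13≡13 → N
G(6)−J(9): -3≡23 → X
Y(24)−C(2): 22 → W
P(15)−F(5): 10 → K
A(0)−P(15): -15≡11 → L
Z(25)−J(9): 16 → Q
L(11)−C(2): 9 → J

PVDPQWZNXWKLQJ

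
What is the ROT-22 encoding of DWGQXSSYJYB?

ZSCMTOOUFUX

D(3): 3+22=25 → Z
W(22): 22+22=44≡18 → S
G(6): 6+22=28≡2 → C
Q(16): 16+22=38≡12 → M
X(23): 23+22=45≡19 → T
S(18): 18+22=40≡14 → O
S(18): 18+22=40≡14 → O
Y(24): 24+22=46≡20 → U
J(9): 9+22=31≡5 → F
Y(24): 24+22=46≡20 → U
B(1): 1+22=23 → X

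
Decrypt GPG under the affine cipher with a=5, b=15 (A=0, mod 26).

The inverse of 5 mod 26 is 21, since 5·21=105≡1. Apply D(y)=21·(y−15) mod 26:
G(6): 21·(6−15)=-189≡19 → T
P(15): 21·(15−15)=0 → A
G(6): 21·(6−15)=-189≡19 → T

TAT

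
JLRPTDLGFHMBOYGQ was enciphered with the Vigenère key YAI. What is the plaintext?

Repeat the key across the ciphertext: YAIYAIYAIYAIYAIY
J(9)−Y(24): -15≡11 → L
L(11)−A(0): 11 → L
R(17)−I(8): 9 → J
P(15)−Y(24): -9≡17 → R
T(19)−A(0): 19 → T
D(3)−I(8): -5≡21 → V
L(11)−Y(24): -13≡13 → N
G(6)−A(0): 6 → G
F(5)−I(8): -3≡23 → X
H(7)−Y(24): -17≡9 → J
M(12)−A(0): 12 → M
B(1)−I(8): -7≡19 → T
O(14)−Y(24): -10≡16 → Q
Y(24)−A(0): 24 → Y
G(6)−I(8): -2≡24 → Y
Q(16)−Y(24): -8≡18 → S

LLJRTVNGXJMTQYYS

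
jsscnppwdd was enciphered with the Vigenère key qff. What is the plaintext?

Repeat the key across the ciphertext: qffqffqffq
j(9)−q(16): -7≡19 → t
s(18)−f(5): 13 → n
s(18)−f(5): 13 → n
c(2)−q(16): -14≡12 → m
n(13)−f(5): 8 → i
p(15)−f(5): 10 → k
p(15)−q(16): -1≡25 → z
w(22)−f(5): 17 → r
d(3)−f(5): -2≡24 → y
d(3)−q(16): -13≡13 → n

tnnmikzryn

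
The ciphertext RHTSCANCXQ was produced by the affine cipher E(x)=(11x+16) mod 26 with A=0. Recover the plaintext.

The inverse of 11 mod 26 is 19, since 11·19=209≡1. Apply D(y)=19·(y−16) mod 26:
R(17): 19·(17−16)=19 → T
H(7): 19·(7−16)=-171≡11 → L
T(19): 19·(19−16)=57≡5 → F
S(18): 19·(18−16)=38≡12 → M
C(2): 19·(2−16)=-266≡20 → U
A(0): 19·(0−16)=-304≡8 → I
N(13): 19·(13−16)=-57≡21 → V
C(2): 19·(2−16)=-266≡20 → U
X(23): 19·(23−16)=133≡3 → D
Q(16): 19·(16−16)=0 → A

TLFMUIVUDA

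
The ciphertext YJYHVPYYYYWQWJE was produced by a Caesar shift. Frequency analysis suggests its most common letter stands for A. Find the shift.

24

The most frequent ciphertext letter is Y (appears 6 times).
Y is position 24; A is position 0.
Shift = 24.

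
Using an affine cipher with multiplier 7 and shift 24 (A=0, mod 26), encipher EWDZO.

AWTRS

E(4): 7·4+24=52≡0 → A
W(22): 7·22+24=178≡22 → W
D(3): 7·3+24=45≡19 → T
Z(25): 7·25+24=199≡17 → R
O(14): 7·14+24=122≡18 → S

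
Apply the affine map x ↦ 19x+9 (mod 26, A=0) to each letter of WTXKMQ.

W(22): 19·22+9=427≡11 → L
T(19): 19·19+9=370≡6 → G
X(23): 19·23+9=446≡4 → E
K(10): 19·10+9=199≡17 → R
M(12): 19·12+9=237≡3 → D
Q(16): 19·16+9=313≡1 → B

LGERDB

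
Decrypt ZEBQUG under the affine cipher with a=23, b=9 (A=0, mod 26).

The inverse of 23 mod 26 is 17, since 23·17=391≡1. Apply D(y)=17·(y−9) mod 26:
Z(25): 17·(25−9)=272≡12 → M
E(4): 17·(4−9)=-85≡19 → T
B(1): 17·(1−9)=-136≡20 → U
Q(16): 17·(16−9)=119≡15 → P
U(20): 17·(20−9)=187≡5 → F
G(6): 17·(6−9)=-51≡1 → B

MTUPFB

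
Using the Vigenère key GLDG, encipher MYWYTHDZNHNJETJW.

SJZEZSGFTSQPKEMC

Repeat the key across the message: GLDGGLDGGLDGGLDG
M(12)+G(6): 18 → S
Y(24)+L(11): 35≡9 → J
W(22)+D(3): 25 → Z
Y(24)+G(6): 30≡4 → E
T(19)+G(6): 25 → Z
H(7)+L(11): 18 → S
D(3)+D(3): 6 → G
Z(25)+G(6): 31≡5 → F
N(13)+G(6): 19 → T
H(7)+L(11): 18 → S
N(13)+D(3): 16 → Q
J(9)+G(6): 15 → P
E(4)+G(6): 10 → K
T(19)+L(11): 30≡4 → E
J(9)+D(3): 12 → M
W(22)+G(6): 28≡2 → C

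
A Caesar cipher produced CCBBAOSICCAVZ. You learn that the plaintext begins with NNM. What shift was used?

From the crib: C(2)−N(13)=-11≡15, so the shift is 15.

15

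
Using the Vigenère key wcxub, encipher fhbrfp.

bjylgl

Repeat the key across the message: wcxubw
f(5)+w(22): 27≡1 → b
h(7)+c(2): 9 → j
b(1)+x(23): 24 → y
r(17)+u(20): 37≡11 → l
f(5)+b(1): 6 → g
p(15)+w(22): 37≡11 → l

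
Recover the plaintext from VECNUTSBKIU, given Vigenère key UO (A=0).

BQIZAFYNQUA

Repeat the key across the ciphertext: UOUOUOUOUOU
V(21)−U(20): 1 → B
E(4)−O(14): -10≡16 → Q
C(2)−U(20): -18≡8 → I
N(13)−O(14): -1≡25 → Z
U(20)−U(20): 0 → A
T(19)−O(14): 5 → F
S(18)−U(20): -2≡24 → Y
B(1)−O(14): -13≡13 → N
K(10)−U(20): -10≡16 → Q
I(8)−O(14): -6≡20 → U
U(20)−U(20): 0 → A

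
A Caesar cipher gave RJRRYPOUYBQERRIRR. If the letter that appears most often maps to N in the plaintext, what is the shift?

The most frequent ciphertext letter is R (appears 7 times).
R is position 17; N is position 13.
Shift = 4.

4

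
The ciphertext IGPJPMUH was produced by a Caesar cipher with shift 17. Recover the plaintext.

RPYSYVDQ

I(8): 8−17=-9≡17 → R
G(6): 6−17=-11≡15 → P
P(15): 15−17=-2≡24 → Y
J(9): 9−17=-8≡18 → S
P(15): 15−17=-2≡24 → Y
M(12): 12−17=-5≡21 → V
U(20): 20−17=3 → D
H(7): 7−17=-10≡16 → Q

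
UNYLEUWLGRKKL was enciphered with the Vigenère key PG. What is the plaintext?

FHJFPOHFRLVEW

Repeat the key across the ciphertext: PGPGPGPGPGPGP
U(20)−P(15): 5 → F
N(13)−G(6): 7 → H
Y(24)−P(15): 9 → J
L(11)−G(6): 5 → F
E(4)−P(15): -11≡15 → P
U(20)−G(6): 14 → O
W(22)−P(15): 7 → H
L(11)−G(6): 5 → F
G(6)−P(15): -9≡17 → R
R(17)−G(6): 11 → L
K(10)−P(15): -5≡21 → V
K(10)−G(6): 4 → E
L(11)−P(15): -4≡22 → W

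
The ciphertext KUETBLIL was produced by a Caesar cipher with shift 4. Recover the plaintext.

GQAPXHEH

K(10): 10−4=6 → G
U(20): 20−4=16 → Q
E(4): 4−4=0 → A
T(19): 19−4=15 → P
B(1): 1−4=-3≡23 → X
L(11): 11−4=7 → H
I(8): 8−4=4 → E
L(11): 11−4=7 → H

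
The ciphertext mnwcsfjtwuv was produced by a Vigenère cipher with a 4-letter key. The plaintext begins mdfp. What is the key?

akrn

Subtract each crib letter from the matching ciphertext letter (mod 26):
m(12)−m(12)=0 → a
n(13)−d(3)=10 → k
w(22)−f(5)=17 → r
c(2)−p(15)=-13≡13 → n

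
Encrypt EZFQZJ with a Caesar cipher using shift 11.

PKQBKU

E(4): 4+11=15 → P
Z(25): 25+11=36≡10 → K
F(5): 5+11=16 → Q
Q(16): 16+11=27≡1 → B
Z(25): 25+11=36≡10 → K
J(9): 9+11=20 → U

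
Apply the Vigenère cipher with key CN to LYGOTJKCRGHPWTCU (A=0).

Repeat the key across the message: CNCNCNCNCNCNCNCN
L(11)+C(2): 13 → N
Y(24)+N(13): 37≡11 → L
G(6)+C(2): 8 → I
O(14)+N(13): 27≡1 → B
T(19)+C(2): 21 → V
J(9)+N(13): 22 → W
K(10)+C(2): 12 → M
C(2)+N(13): 15 → P
R(17)+C(2): 19 → T
G(6)+N(13): 19 → T
H(7)+C(2): 9 → J
P(15)+N(13): 28≡2 → C
W(22)+C(2): 24 → Y
T(19)+N(13): 32≡6 → G
C(2)+C(2): 4 → E
U(20)+N(13): 33≡7 → H

NLIBVWMPTTJCYGEH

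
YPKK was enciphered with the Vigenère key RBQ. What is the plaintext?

HOUT

Repeat the key across the ciphertext: RBQR
Y(24)−R(17): 7 → H
P(15)−B(1): 14 → O
K(10)−Q(16): -6≡20 → U
K(10)−R(17): -7≡19 → T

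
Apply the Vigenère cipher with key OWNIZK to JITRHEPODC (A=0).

XEGZGODKQK

Repeat the key across the message: OWNIZKOWNI
J(9)+O(14): 23 → X
I(8)+W(22): 30≡4 → E
T(19)+N(13): 32≡6 → G
R(17)+I(8): 25 → Z
H(7)+Z(25): 32≡6 → G
E(4)+K(10): 14 → O
P(15)+O(14): 29≡3 → D
O(14)+W(22): 36≡10 → K
D(3)+N(13): 16 → Q
C(2)+I(8): 10 → K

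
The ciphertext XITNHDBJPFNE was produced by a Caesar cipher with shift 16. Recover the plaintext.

HSDXRNLTZPXO

X(23): 23−16=7 → H
I(8): 8−16=-8≡18 → S
T(19): 19−16=3 → D
N(13): 13−16=-3≡23 → X
H(7): 7−16=-9≡17 → R
D(3): 3−16=-13≡13 → N
B(1): 1−16=-15≡11 → L
J(9): 9−16=-7≡19 → T
P(15): 15−16=-1≡25 → Z
F(5): 5−16=-11≡15 → P
N(13): 13−16=-3≡23 → X
E(4): 4−16=-12≡14 → O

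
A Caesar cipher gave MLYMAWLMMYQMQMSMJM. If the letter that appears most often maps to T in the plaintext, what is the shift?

19

The most frequent ciphertext letter is M (appears 8 times).
M is position 12; T is position 19.
Shift = -7≡19.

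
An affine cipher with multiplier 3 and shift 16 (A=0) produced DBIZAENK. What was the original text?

The inverse of 3 mod 26 is 9, since 3·9=27≡1. Apply D(y)=9·(y−16) mod 26:
D(3): 9·(3−16)=-117≡13 → N
B(1): 9·(1−16)=-135≡21 → V
I(8): 9·(8−16)=-72≡6 → G
Z(25): 9·(25−16)=81≡3 → D
A(0): 9·(0−16)=-144≡12 → M
E(4): 9·(4−16)=-108≡22 → W
N(13): 9·(13−16)=-27≡25 → Z
K(10): 9·(10−16)=-54≡24 → Y

NVGDMWZY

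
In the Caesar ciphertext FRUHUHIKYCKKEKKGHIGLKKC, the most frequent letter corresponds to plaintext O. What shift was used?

22

The most frequent ciphertext letter is K (appears 7 times).
K is position 10; O is position 14.
Shift = -4≡22.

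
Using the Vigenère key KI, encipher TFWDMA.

Repeat the key across the message: KIKIKI
T(19)+K(10): 29≡3 → D
F(5)+I(8): 13 → N
W(22)+K(10): 32≡6 → G
D(3)+I(8): 11 → L
M(12)+K(10): 22 → W
A(0)+I(8): 8 → I

DNGLWI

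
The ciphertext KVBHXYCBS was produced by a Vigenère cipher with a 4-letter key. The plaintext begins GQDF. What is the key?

EFYC

Subtract each crib letter from the matching ciphertext letter (mod 26):
K(10)−G(6)=4 → E
V(21)−Q(16)=5 → F
B(1)−D(3)=-2≡24 → Y
H(7)−F(5)=2 → C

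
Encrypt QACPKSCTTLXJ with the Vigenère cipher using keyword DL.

TLFANDFEWWAU

Repeat the key across the message: DLDLDLDLDLDL
Q(16)+D(3): 19 → T
A(0)+L(11): 11 → L
C(2)+D(3): 5 → F
P(15)+L(11): 26≡0 → A
K(10)+D(3): 13 → N
S(18)+L(11): 29≡3 → D
C(2)+D(3): 5 → F
T(19)+L(11): 30≡4 → E
T(19)+D(3): 22 → W
L(11)+L(11): 22 → W
X(23)+D(3): 26≡0 → A
J(9)+L(11): 20 → U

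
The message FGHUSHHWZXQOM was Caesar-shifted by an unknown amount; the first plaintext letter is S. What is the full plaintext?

From the crib: F(5)−S(18)=-13≡13, so the shift is 13.
Subtract 13 from each ciphertext letter:
F(5): 5−13=-8≡18 → S
G(6): 6−13=-7≡19 → T
H(7): 7−13=-6≡20 → U
U(20): 20−13=7 → H
S(18): 18−13=5 → F
H(7): 7−13=-6≡20 → U
H(7): 7−13=-6≡20 → U
W(22): 22−13=9 → J
Z(25): 25−13=12 → M
X(23): 23−13=10 → K
Q(16): 16−13=3 → D
O(14): 14−13=1 → B
M(12): 12−13=-1≡25 → Z

STUHFUUJMKDBZ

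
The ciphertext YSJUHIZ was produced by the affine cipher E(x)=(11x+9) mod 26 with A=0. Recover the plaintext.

ZPABOHS

The inverse of 11 mod 26 is 19, since 11·19=209≡1. Apply D(y)=19·(y−9) mod 26:
Y(24): 19·(24−9)=285≡25 → Z
S(18): 19·(18−9)=171≡15 → P
J(9): 19·(9−9)=0 → A
U(20): 19·(20−9)=209≡1 → B
H(7): 19·(7−9)=-38≡14 → O
I(8): 19·(8−9)=-19≡7 → H
Z(25): 19·(25−9)=304≡18 → S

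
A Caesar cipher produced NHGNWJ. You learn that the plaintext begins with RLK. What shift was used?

From the crib: N(13)−R(17)=-4≡22, so the shift is 22.

22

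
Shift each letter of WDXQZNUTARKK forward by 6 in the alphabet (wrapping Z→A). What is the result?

W(22): 22+6=28≡2 → C
D(3): 3+6=9 → J
X(23): 23+6=29≡3 → D
Q(16): 16+6=22 → W
Z(25): 25+6=31≡5 → F
N(13): 13+6=19 → T
U(20): 20+6=26≡0 → A
T(19): 19+6=25 → Z
A(0): 0+6=6 → G
R(17): 17+6=23 → X
K(10): 10+6=16 → Q
K(10): 10+6=16 → Q

CJDWFTAZGXQQ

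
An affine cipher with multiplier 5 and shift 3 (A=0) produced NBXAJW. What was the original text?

The inverse of 5 mod 26 is 21, since 5·21=105≡1. Apply D(y)=21·(y−3) mod 26:
N(13): 21·(13−3)=210≡2 → C
B(1): 21·(1−3)=-42≡10 → K
X(23): 21·(23−3)=420≡4 → E
A(0): 21·(0−3)=-63≡15 → P
J(9): 21·(9−3)=126≡22 → W
W(22): 21·(22−3)=399≡9 → J

CKEPWJ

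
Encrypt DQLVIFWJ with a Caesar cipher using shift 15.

D(3): 3+15=18 → S
Q(16): 16+15=31≡5 → F
L(11): 11+15=26≡0 → A
V(21): 21+15=36≡10 → K
I(8): 8+15=23 → X
F(5): 5+15=20 → U
W(22): 22+15=37≡11 → L
J(9): 9+15=24 → Y

SFAKXULY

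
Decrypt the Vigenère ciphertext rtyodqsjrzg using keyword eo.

Repeat the key across the ciphertext: eoeoeoeoeoe
r(17)−e(4): 13 → n
t(19)−o(14): 5 → f
y(24)−e(4): 20 → u
o(14)−o(14): 0 → a
d(3)−e(4): -1≡25 → z
q(16)−o(14): 2 → c
s(18)−e(4): 14 → o
j(9)−o(14): -5≡21 → v
r(17)−e(4): 13 → n
z(25)−o(14): 11 → l
g(6)−e(4): 2 → c

nfuazcovnlc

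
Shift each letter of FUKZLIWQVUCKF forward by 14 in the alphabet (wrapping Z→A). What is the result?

TIYNZWKEJIQYT

F(5): 5+14=19 → T
U(20): 20+14=34≡8 → I
K(10): 10+14=24 → Y
Z(25): 25+14=39≡13 → N
L(11): 11+14=25 → Z
I(8): 8+14=22 → W
W(22): 22+14=36≡10 → K
Q(16): 16+14=30≡4 → E
V(21): 21+14=35≡9 → J
U(20): 20+14=34≡8 → I
C(2): 2+14=16 → Q
K(10): 10+14=24 → Y
F(5): 5+14=19 → T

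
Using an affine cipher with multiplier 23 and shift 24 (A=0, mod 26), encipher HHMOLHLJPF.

H(7): 23·7+24=185≡3 → D
H(7): 23·7+24=185≡3 → D
M(12): 23·12+24=300≡14 → O
O(14): 23·14+24=346≡8 → I
L(11): 23·11+24=277≡17 → R
H(7): 23·7+24=185≡3 → D
L(11): 23·11+24=277≡17 → R
J(9): 23·9+24=231≡23 → X
P(15): 23·15+24=369≡5 → F
F(5): 23·5+24=139≡9 → J

DDOIRDRXFJ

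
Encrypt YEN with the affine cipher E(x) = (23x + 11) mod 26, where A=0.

RZY

Y(24): 23·24+11=563≡17 → R
E(4): 23·4+11=103≡25 → Z
N(13): 23·13+11=310≡24 → Y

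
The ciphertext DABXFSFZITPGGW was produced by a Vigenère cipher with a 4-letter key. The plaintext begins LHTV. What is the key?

Subtract each crib letter from the matching ciphertext letter (mod 26):
D(3)−L(11)=-8≡18 → S
A(0)−H(7)=-7≡19 → T
B(1)−T(19)=-18≡8 → I
X(23)−V(21)=2 → C

STIC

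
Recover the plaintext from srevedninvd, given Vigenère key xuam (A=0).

vxejhjnwqbd

Repeat the key across the ciphertext: xuamxuamxua
s(18)−x(23): -5≡21 → v
r(17)−u(20): -3≡23 → x
e(4)−a(0): 4 → e
v(21)−m(12): 9 → j
e(4)−x(23): -19≡7 → h
d(3)−u(20): -17≡9 → j
n(13)−a(0): 13 → n
i(8)−m(12): -4≡22 → w
n(13)−x(23): -10≡16 → q
v(21)−u(20): 1 → b
d(3)−a(0): 3 → d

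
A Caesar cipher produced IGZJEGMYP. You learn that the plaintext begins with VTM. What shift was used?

13

From the crib: I(8)−V(21)=-13≡13, so the shift is 13.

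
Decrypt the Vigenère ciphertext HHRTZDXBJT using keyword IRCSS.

Repeat the key across the ciphertext: IRCSSIRCSS
H(7)−I(8): -1≡25 → Z
H(7)−R(17): -10≡16 → Q
R(17)−C(2): 15 → P
T(19)−S(18): 1 → B
Z(25)−S(18): 7 → H
D(3)−I(8): -5≡21 → V
X(23)−R(17): 6 → G
B(1)−C(2): -1≡25 → Z
J(9)−S(18): -9≡17 → R
T(19)−S(18): 1 → B

ZQPBHVGZRB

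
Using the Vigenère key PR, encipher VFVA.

KWKR

Repeat the key across the message: PRPR
V(21)+P(15): 36≡10 → K
F(5)+R(17): 22 → W
V(21)+P(15): 36≡10 → K
A(0)+R(17): 17 → R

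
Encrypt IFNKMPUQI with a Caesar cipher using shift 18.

AXFCEHMIA

I(8): 8+18=26≡0 → A
F(5): 5+18=23 → X
N(13): 13+18=31≡5 → F
K(10): 10+18=28≡2 → C
M(12): 12+18=30≡4 → E
P(15): 15+18=33≡7 → H
U(20): 20+18=38≡12 → M
Q(16): 16+18=34≡8 → I
I(8): 8+18=26≡0 → A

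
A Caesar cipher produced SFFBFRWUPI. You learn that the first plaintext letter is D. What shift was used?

From the crib: S(18)−D(3)=15, so the shift is 15.

15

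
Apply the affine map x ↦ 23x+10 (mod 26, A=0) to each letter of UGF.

CSV

U(20): 23·20+10=470≡2 → C
G(6): 23·6+10=148≡18 → S
F(5): 23·5+10=125≡21 → V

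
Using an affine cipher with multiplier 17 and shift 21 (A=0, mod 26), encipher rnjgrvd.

yistyou

r(17): 17·17+21=310≡24 → y
n(13): 17·13+21=242≡8 → i
j(9): 17·9+21=174≡18 → s
g(6): 17·6+21=123≡19 → t
r(17): 17·17+21=310≡24 → y
v(21): 17·21+21=378≡14 → o
d(3): 17·3+21=72≡20 → u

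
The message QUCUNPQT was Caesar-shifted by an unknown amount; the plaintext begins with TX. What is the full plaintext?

TXFXQSTW

From the crib: Q(16)−T(19)=-3≡23, so the shift is 23.
Subtract 23 from each ciphertext letter:
Q(16): 16−23=-7≡19 → T
U(20): 20−23=-3≡23 → X
C(2): 2−23=-21≡5 → F
U(20): 20−23=-3≡23 → X
N(13): 13−23=-10≡16 → Q
P(15): 15−23=-8≡18 → S
Q(16): 16−23=-7≡19 → T
T(19): 19−23=-4≡22 → W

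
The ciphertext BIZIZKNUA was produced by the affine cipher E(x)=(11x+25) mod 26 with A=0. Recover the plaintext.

MPAPABGJT

The inverse of 11 mod 26 is 19, since 11·19=209≡1. Apply D(y)=19·(y−25) mod 26:
B(1): 19·(1−25)=-456≡12 → M
I(8): 19·(8−25)=-323≡15 → P
Z(25): 19·(25−25)=0 → A
I(8): 19·(8−25)=-323≡15 → P
Z(25): 19·(25−25)=0 → A
K(10): 19·(10−25)=-285≡1 → B
N(13): 19·(13−25)=-228≡6 → G
U(20): 19·(20−25)=-95≡9 → J
A(0): 19·(0−25)=-475≡19 → T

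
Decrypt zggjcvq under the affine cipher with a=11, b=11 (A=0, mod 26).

gjjolir

The inverse of 11 mod 26 is 19, since 11·19=209≡1. Apply D(y)=19·(y−11) mod 26:
z(25): 19·(25−11)=266≡6 → g
g(6): 19·(6−11)=-95≡9 → j
g(6): 19·(6−11)=-95≡9 → j
j(9): 19·(9−11)=-38≡14 → o
c(2): 19·(2−11)=-171≡11 → l
v(21): 19·(21−11)=190≡8 → i
q(16): 19·(16−11)=95≡17 → r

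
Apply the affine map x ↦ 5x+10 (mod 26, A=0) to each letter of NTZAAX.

XBFKKV

N(13): 5·13+10=75≡23 → X
T(19): 5·19+10=105≡1 → B
Z(25): 5·25+10=135≡5 → F
A(0): 5·0+10=10 → K
A(0): 5·0+10=10 → K
X(23): 5·23+10=125≡21 → V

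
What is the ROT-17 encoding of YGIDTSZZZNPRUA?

PXZUKJQQQEGILR

Y(24): 24+17=41≡15 → P
G(6): 6+17=23 → X
I(8): 8+17=25 → Z
D(3): 3+17=20 → U
T(19): 19+17=36≡10 → K
S(18): 18+17=35≡9 → J
Z(25): 25+17=42≡16 → Q
Z(25): 25+17=42≡16 → Q
Z(25): 25+17=42≡16 → Q
N(13): 13+17=30≡4 → E
P(15): 15+17=32≡6 → G
R(17): 17+17=34≡8 → I
U(20): 20+17=37≡11 → L
A(0): 0+17=17 → R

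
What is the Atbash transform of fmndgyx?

unmwtbc

f(5) → u(20)
m(12) → n(13)
n(13) → m(12)
d(3) → w(22)
g(6) → t(19)
y(24) → b(1)
x(23) → c(2)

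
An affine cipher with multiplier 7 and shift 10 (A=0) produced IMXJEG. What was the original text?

WENLOS

The inverse of 7 mod 26 is 15, since 7·15=105≡1. Apply D(y)=15·(y−10) mod 26:
I(8): 15·(8−10)=-30≡22 → W
M(12): 15·(12−10)=30≡4 → E
X(23): 15·(23−10)=195≡13 → N
J(9): 15·(9−10)=-15≡11 → L
E(4): 15·(4−10)=-90≡14 → O
G(6): 15·(6−10)=-60≡18 → S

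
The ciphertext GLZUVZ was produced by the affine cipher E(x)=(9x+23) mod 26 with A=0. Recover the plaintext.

BQGRUG

The inverse of 9 mod 26 is 3, since 9·3=27≡1. Apply D(y)=3·(y−23) mod 26:
G(6): 3·(6−23)=-51≡1 → B
L(11): 3·(11−23)=-36≡16 → Q
Z(25): 3·(25−23)=6 → G
U(20): 3·(20−23)=-9≡17 → R
V(21): 3·(21−23)=-6≡20 → U
Z(25): 3·(25−23)=6 → G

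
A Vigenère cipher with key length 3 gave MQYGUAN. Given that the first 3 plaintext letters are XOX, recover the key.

Subtract each crib letter from the matching ciphertext letter (mod 26):
M(12)−X(23)=-11≡15 → P
Q(16)−O(14)=2 → C
Y(24)−X(23)=1 → B

PCB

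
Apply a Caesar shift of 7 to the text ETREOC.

LAYLVJ

E(4): 4+7=11 → L
T(19): 19+7=26≡0 → A
R(17): 17+7=24 → Y
E(4): 4+7=11 → L
O(14): 14+7=21 → V
C(2): 2+7=9 → J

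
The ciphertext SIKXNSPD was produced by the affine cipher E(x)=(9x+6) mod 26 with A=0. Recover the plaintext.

The inverse of 9 mod 26 is 3, since 9·3=27≡1. Apply D(y)=3·(y−6) mod 26:
S(18): 3·(18−6)=36≡10 → K
I(8): 3·(8−6)=6 → G
K(10): 3·(10−6)=12 → M
X(23): 3·(23−6)=51≡25 → Z
N(13): 3·(13−6)=21 → V
S(18): 3·(18−6)=36≡10 → K
P(15): 3·(15−6)=27≡1 → B
D(3): 3·(3−6)=-9≡17 → R

KGMZVKBR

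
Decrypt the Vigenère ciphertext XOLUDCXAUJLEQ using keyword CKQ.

Repeat the key across the ciphertext: CKQCKQCKQCKQC
X(23)−C(2): 21 → V
O(14)−K(10): 4 → E
L(11)−Q(16): -5≡21 → V
U(20)−C(2): 18 → S
D(3)−K(10): -7≡19 → T
C(2)−Q(16): -14≡12 → M
X(23)−C(2): 21 → V
A(0)−K(10): -10≡16 → Q
U(20)−Q(16): 4 → E
J(9)−C(2): 7 → H
L(11)−K(10): 1 → B
E(4)−Q(16): -12≡14 → O
Q(16)−C(2): 14 → O

VEVSTMVQEHBOO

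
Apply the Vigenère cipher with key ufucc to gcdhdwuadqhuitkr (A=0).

ahxjfqzufsbzcvml

Repeat the key across the message: ufuccufuccufuccu
g(6)+u(20): 26≡0 → a
c(2)+f(5): 7 → h
d(3)+u(20): 23 → x
h(7)+c(2): 9 → j
d(3)+c(2): 5 → f
w(22)+u(20): 42≡16 → q
u(20)+f(5): 25 → z
a(0)+u(20): 20 → u
d(3)+c(2): 5 → f
q(16)+c(2): 18 → s
h(7)+u(20): 27≡1 → b
u(20)+f(5): 25 → z
i(8)+u(20): 28≡2 → c
t(19)+c(2): 21 → v
k(10)+c(2): 12 → m
r(17)+u(20): 37≡11 → l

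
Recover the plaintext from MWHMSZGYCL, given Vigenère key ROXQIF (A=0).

VIKWKUPKFV

Repeat the key across the ciphertext: ROXQIFROXQ
M(12)−R(17): -5≡21 → V
W(22)−O(14): 8 → I
H(7)−X(23): -16≡10 → K
M(12)−Q(16): -4≡22 → W
S(18)−I(8): 10 → K
Z(25)−F(5): 20 → U
G(6)−R(17): -11≡15 → P
Y(24)−O(14): 10 → K
C(2)−X(23): -21≡5 → F
L(11)−Q(16): -5≡21 → V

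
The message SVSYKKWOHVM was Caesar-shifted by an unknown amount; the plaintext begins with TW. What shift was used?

From the crib: S(18)−T(19)=-1≡25, so the shift is 25.

25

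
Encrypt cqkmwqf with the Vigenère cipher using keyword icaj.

Repeat the key across the message: icajica
c(2)+i(8): 10 → k
q(16)+c(2): 18 → s
k(10)+a(0): 10 → k
m(12)+j(9): 21 → v
w(22)+i(8): 30≡4 → e
q(16)+c(2): 18 → s
f(5)+a(0): 5 → f

kskvesf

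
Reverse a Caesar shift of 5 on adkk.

vyff

a(0): 0−5=-5≡21 → v
d(3): 3−5=-2≡24 → y
k(10): 10−5=5 → f
k(10): 10−5=5 → f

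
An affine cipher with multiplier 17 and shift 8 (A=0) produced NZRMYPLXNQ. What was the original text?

LBZOEFRHLC

The inverse of 17 mod 26 is 23, since 17·23=391≡1. Apply D(y)=23·(y−8) mod 26:
N(13): 23·(13−8)=115≡11 → L
Z(25): 23·(25−8)=391≡1 → B
R(17): 23·(17−8)=207≡25 → Z
M(12): 23·(12−8)=92≡14 → O
Y(24): 23·(24−8)=368≡4 → E
P(15): 23·(15−8)=161≡5 → F
L(11): 23·(11−8)=69≡17 → R
X(23): 23·(23−8)=345≡7 → H
N(13): 23·(13−8)=115≡11 → L
Q(16): 23·(16−8)=184≡2 → C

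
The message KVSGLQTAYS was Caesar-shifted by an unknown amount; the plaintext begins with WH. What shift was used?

From the crib: K(10)−W(22)=-12≡14, so the shift is 14.

14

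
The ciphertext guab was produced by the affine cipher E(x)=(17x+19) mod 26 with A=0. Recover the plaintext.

nxfc

The inverse of 17 mod 26 is 23, since 17·23=391≡1. Apply D(y)=23·(y−19) mod 26:
g(6): 23·(6−19)=-299≡13 → n
u(20): 23·(20−19)=23 → x
a(0): 23·(0−19)=-437≡5 → f
b(1): 23·(1−19)=-414≡2 → c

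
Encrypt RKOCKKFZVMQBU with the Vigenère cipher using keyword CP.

TZQRMZHOXBSQW

Repeat the key across the message: CPCPCPCPCPCPC
R(17)+C(2): 19 → T
K(10)+P(15): 25 → Z
O(14)+C(2): 16 → Q
C(2)+P(15): 17 → R
K(10)+C(2): 12 → M
K(10)+P(15): 25 → Z
F(5)+C(2): 7 → H
Z(25)+P(15): 40≡14 → O
V(21)+C(2): 23 → X
M(12)+P(15): 27≡1 → B
Q(16)+C(2): 18 → S
B(1)+P(15): 16 → Q
U(20)+C(2): 22 → W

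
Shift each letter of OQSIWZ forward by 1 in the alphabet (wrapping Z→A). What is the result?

PRTJXA

O(14): 14+1=15 → P
Q(16): 16+1=17 → R
S(18): 18+1=19 → T
I(8): 8+1=9 → J
W(22): 22+1=23 → X
Z(25): 25+1=26≡0 → A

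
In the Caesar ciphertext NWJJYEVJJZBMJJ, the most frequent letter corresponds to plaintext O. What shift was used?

The most frequent ciphertext letter is J (appears 6 times).
J is position 9; O is position 14.
Shift = -5≡21.

21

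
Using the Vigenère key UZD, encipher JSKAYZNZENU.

Repeat the key across the message: UZDUZDUZDUZ
J(9)+U(20): 29≡3 → D
S(18)+Z(25): 43≡17 → R
K(10)+D(3): 13 → N
A(0)+U(20): 20 → U
Y(24)+Z(25): 49≡23 → X
Z(25)+D(3): 28≡2 → C
N(13)+U(20): 33≡7 → H
Z(25)+Z(25): 50≡24 → Y
E(4)+D(3): 7 → H
N(13)+U(20): 33≡7 → H
U(20)+Z(25): 45≡19 → T

DRNUXCHYHHT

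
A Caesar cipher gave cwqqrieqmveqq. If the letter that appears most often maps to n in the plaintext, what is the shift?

The most frequent ciphertext letter is q (appears 5 times).
q is position 16; n is position 13.
Shift = 3.

3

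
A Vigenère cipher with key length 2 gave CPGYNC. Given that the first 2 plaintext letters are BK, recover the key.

BF

Subtract each crib letter from the matching ciphertext letter (mod 26):
C(2)−B(1)=1 → B
P(15)−K(10)=5 → F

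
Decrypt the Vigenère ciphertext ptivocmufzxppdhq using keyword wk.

Repeat the key across the ciphertext: wkwkwkwkwkwkwkwk
p(15)−w(22): -7≡19 → t
t(19)−k(10): 9 → j
i(8)−w(22): -14≡12 → m
v(21)−k(10): 11 → l
o(14)−w(22): -8≡18 → s
c(2)−k(10): -8≡18 → s
m(12)−w(22): -10≡16 → q
u(20)−k(10): 10 → k
f(5)−w(22): -17≡9 → j
z(25)−k(10): 15 → p
x(23)−w(22): 1 → b
p(15)−k(10): 5 → f
p(15)−w(22): -7≡19 → t
d(3)−k(10): -7≡19 → t
h(7)−w(22): -15≡11 → l
q(16)−k(10): 6 → g

tjmlssqkjpbfttlg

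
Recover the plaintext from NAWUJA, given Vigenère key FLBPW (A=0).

Repeat the key across the ciphertext: FLBPWF
N(13)−F(5): 8 → I
A(0)−L(11): -11≡15 → P
W(22)−B(1): 21 → V
U(20)−P(15): 5 → F
J(9)−W(22): -13≡13 → N
A(0)−F(5): -5≡21 → V

IPVFNV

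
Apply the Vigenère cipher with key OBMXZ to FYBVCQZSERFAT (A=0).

TZNSBEAEBQTBF

Repeat the key across the message: OBMXZOBMXZOBM
F(5)+O(14): 19 → T
Y(24)+B(1): 25 → Z
B(1)+M(12): 13 → N
V(21)+X(23): 44≡18 → S
C(2)+Z(25): 27≡1 → B
Q(16)+O(14): 30≡4 → E
Z(25)+B(1): 26≡0 → A
S(18)+M(12): 30≡4 → E
E(4)+X(23): 27≡1 → B
R(17)+Z(25): 42≡16 → Q
F(5)+O(14): 19 → T
A(0)+B(1): 1 → B
T(19)+M(12): 31≡5 → F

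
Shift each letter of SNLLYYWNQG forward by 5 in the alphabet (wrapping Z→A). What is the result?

XSQQDDBSVL

S(18): 18+5=23 → X
N(13): 13+5=18 → S
L(11): 11+5=16 → Q
L(11): 11+5=16 → Q
Y(24): 24+5=29≡3 → D
Y(24): 24+5=29≡3 → D
W(22): 22+5=27≡1 → B
N(13): 13+5=18 → S
Q(16): 16+5=21 → V
G(6): 6+5=11 → L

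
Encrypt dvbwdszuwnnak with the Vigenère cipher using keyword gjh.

Repeat the key across the message: gjhgjhgjhgjhg
d(3)+g(6): 9 → j
v(21)+j(9): 30≡4 → e
b(1)+h(7): 8 → i
w(22)+g(6): 28≡2 → c
d(3)+j(9): 12 → m
s(18)+h(7): 25 → z
z(25)+g(6): 31≡5 → f
u(20)+j(9): 29≡3 → d
w(22)+h(7): 29≡3 → d
n(13)+g(6): 19 → t
n(13)+j(9): 22 → w
a(0)+h(7): 7 → h
k(10)+g(6): 16 → q

jeicmzfddtwhq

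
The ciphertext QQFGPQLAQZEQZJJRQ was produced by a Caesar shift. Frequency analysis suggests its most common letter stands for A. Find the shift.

16

The most frequent ciphertext letter is Q (appears 6 times).
Q is position 16; A is position 0.
Shift = 16.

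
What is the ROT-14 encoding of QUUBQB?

EIIPEP

Q(16): 16+14=30≡4 → E
U(20): 20+14=34≡8 → I
U(20): 20+14=34≡8 → I
B(1): 1+14=15 → P
Q(16): 16+14=30≡4 → E
B(1): 1+14=15 → P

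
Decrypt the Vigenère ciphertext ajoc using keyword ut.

Repeat the key across the ciphertext: utut
a(0)−u(20): -20≡6 → g
j(9)−t(19): -10≡16 → q
o(14)−u(20): -6≡20 → u
c(2)−t(19): -17≡9 → j

gquj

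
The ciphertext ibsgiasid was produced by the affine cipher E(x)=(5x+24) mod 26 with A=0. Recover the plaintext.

clemcqecb

The inverse of 5 mod 26 is 21, since 5·21=105≡1. Apply D(y)=21·(y−24) mod 26:
i(8): 21·(8−24)=-336≡2 → c
b(1): 21·(1−24)=-483≡11 → l
s(18): 21·(18−24)=-126≡4 → e
g(6): 21·(6−24)=-378≡12 → m
i(8): 21·(8−24)=-336≡2 → c
a(0): 21·(0−24)=-504≡16 → q
s(18): 21·(18−24)=-126≡4 → e
i(8): 21·(8−24)=-336≡2 → c
d(3): 21·(3−24)=-441≡1 → b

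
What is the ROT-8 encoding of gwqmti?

g(6): 6+8=14 → o
w(22): 22+8=30≡4 → e
q(16): 16+8=24 → y
m(12): 12+8=20 → u
t(19): 19+8=27≡1 → b
i(8): 8+8=16 → q

oeyubq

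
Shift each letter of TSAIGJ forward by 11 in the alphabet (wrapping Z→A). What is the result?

T(19): 19+11=30≡4 → E
S(18): 18+11=29≡3 → D
A(0): 0+11=11 → L
I(8): 8+11=19 → T
G(6): 6+11=17 → R
J(9): 9+11=20 → U

EDLTRU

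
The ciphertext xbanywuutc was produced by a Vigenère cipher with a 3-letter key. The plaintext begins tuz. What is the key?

ehb

Subtract each crib letter from the matching ciphertext letter (mod 26):
x(23)−t(19)=4 → e
b(1)−u(20)=-19≡7 → h
a(0)−z(25)=-25≡1 → b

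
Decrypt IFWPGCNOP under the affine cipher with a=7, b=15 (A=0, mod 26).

ZGBAVNWLA

The inverse of 7 mod 26 is 15, since 7·15=105≡1. Apply D(y)=15·(y−15) mod 26:
I(8): 15·(8−15)=-105≡25 → Z
F(5): 15·(5−15)=-150≡6 → G
W(22): 15·(22−15)=105≡1 → B
P(15): 15·(15−15)=0 → A
G(6): 15·(6−15)=-135≡21 → V
C(2): 15·(2−15)=-195≡13 → N
N(13): 15·(13−15)=-30≡22 → W
O(14): 15·(14−15)=-15≡11 → L
P(15): 15·(15−15)=0 → A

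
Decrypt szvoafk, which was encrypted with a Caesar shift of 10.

s(18): 18−10=8 → i
z(25): 25−10=15 → p
v(21): 21−10=11 → l
o(14): 14−10=4 → e
a(0): 0−10=-10≡16 → q
f(5): 5−10=-5≡21 → v
k(10): 10−10=0 → a

ipleqva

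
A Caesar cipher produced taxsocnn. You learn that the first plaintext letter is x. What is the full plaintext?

xebwsgrr

From the crib: t(19)−x(23)=-4≡22, so the shift is 22.
Subtract 22 from each ciphertext letter:
t(19): 19−22=-3≡23 → x
a(0): 0−22=-22≡4 → e
x(23): 23−22=1 → b
s(18): 18−22=-4≡22 → w
o(14): 14−22=-8≡18 → s
c(2): 2−22=-20≡6 → g
n(13): 13−22=-9≡17 → r
n(13): 13−22=-9≡17 → r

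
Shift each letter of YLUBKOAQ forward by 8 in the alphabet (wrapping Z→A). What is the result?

GTCJSWIY

Y(24): 24+8=32≡6 → G
L(11): 11+8=19 → T
U(20): 20+8=28≡2 → C
B(1): 1+8=9 → J
K(10): 10+8=18 → S
O(14): 14+8=22 → W
A(0): 0+8=8 → I
Q(16): 16+8=24 → Y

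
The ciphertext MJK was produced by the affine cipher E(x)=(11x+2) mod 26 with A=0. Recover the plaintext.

The inverse of 11 mod 26 is 19, since 11·19=209≡1. Apply D(y)=19·(y−2) mod 26:
M(12): 19·(12−2)=190≡8 → I
J(9): 19·(9−2)=133≡3 → D
K(10): 19·(10−2)=152≡22 → W

IDW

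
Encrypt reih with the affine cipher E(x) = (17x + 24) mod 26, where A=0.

r(17): 17·17+24=313≡1 → b
e(4): 17·4+24=92≡14 → o
i(8): 17·8+24=160≡4 → e
h(7): 17·7+24=143≡13 → n

boen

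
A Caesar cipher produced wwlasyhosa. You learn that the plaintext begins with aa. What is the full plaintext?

aapewclswe

From the crib: w(22)−a(0)=22, so the shift is 22.
Subtract 22 from each ciphertext letter:
w(22): 22−22=0 → a
w(22): 22−22=0 → a
l(11): 11−22=-11≡15 → p
a(0): 0−22=-22≡4 → e
s(18): 18−22=-4≡22 → w
y(24): 24−22=2 → c
h(7): 7−22=-15≡11 → l
o(14): 14−22=-8≡18 → s
s(18): 18−22=-4≡22 → w
a(0): 0−22=-22≡4 → e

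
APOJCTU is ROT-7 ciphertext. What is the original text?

TIHCVMN

A(0): 0−7=-7≡19 → T
P(15): 15−7=8 → I
O(14): 14−7=7 → H
J(9): 9−7=2 → C
C(2): 2−7=-5≡21 → V
T(19): 19−7=12 → M
U(20): 20−7=13 → N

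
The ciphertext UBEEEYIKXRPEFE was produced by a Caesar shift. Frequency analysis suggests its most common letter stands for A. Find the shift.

The most frequent ciphertext letter is E (appears 5 times).
E is position 4; A is position 0.
Shift = 4.

4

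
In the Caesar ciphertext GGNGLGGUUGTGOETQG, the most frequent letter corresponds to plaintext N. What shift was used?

The most frequent ciphertext letter is G (appears 8 times).
G is position 6; N is position 13.
Shift = -7≡19.

19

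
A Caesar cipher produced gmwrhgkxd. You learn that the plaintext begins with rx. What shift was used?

15

From the crib: g(6)−r(17)=-11≡15, so the shift is 15.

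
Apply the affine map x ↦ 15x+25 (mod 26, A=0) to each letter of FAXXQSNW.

F(5): 15·5+25=100≡22 → W
A(0): 15·0+25=25 → Z
X(23): 15·23+25=370≡6 → G
X(23): 15·23+25=370≡6 → G
Q(16): 15·16+25=265≡5 → F
S(18): 15·18+25=295≡9 → J
N(13): 15·13+25=220≡12 → M
W(22): 15·22+25=355≡17 → R

WZGGFJMR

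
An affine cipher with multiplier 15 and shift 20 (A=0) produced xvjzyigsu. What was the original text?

vhbjcugma

The inverse of 15 mod 26 is 7, since 15·7=105≡1. Apply D(y)=7·(y−20) mod 26:
x(23): 7·(23−20)=21 → v
v(21): 7·(21−20)=7 → h
j(9): 7·(9−20)=-77≡1 → b
z(25): 7·(25−20)=35≡9 → j
y(24): 7·(24−20)=28≡2 → c
i(8): 7·(8−20)=-84≡20 → u
g(6): 7·(6−20)=-98≡6 → g
s(18): 7·(18−20)=-14≡12 → m
u(20): 7·(20−20)=0 → a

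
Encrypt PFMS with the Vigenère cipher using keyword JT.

Repeat the key across the message: JTJT
P(15)+J(9): 24 → Y
F(5)+T(19): 24 → Y
M(12)+J(9): 21 → V
S(18)+T(19): 37≡11 → L

YYVL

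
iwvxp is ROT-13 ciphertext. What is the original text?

i(8): 8−13=-5≡21 → v
w(22): 22−13=9 → j
v(21): 21−13=8 → i
x(23): 23−13=10 → k
p(15): 15−13=2 → c

vjikc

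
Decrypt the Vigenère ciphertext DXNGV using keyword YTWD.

Repeat the key across the ciphertext: YTWDY
D(3)−Y(24): -21≡5 → F
X(23)−T(19): 4 → E
N(13)−W(22): -9≡17 → R
G(6)−D(3): 3 → D
V(21)−Y(24): -3≡23 → X

FERDX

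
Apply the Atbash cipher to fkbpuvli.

upykfeor

f(5) → u(20)
k(10) → p(15)
b(1) → y(24)
p(15) → k(10)
u(20) → f(5)
v(21) → e(4)
l(11) → o(14)
i(8) → r(17)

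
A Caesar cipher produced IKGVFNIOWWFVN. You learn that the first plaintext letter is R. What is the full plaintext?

RTPEOWRXFFOEW

From the crib: I(8)−R(17)=-9≡17, so the shift is 17.
Subtract 17 from each ciphertext letter:
I(8): 8−17=-9≡17 → R
K(10): 10−17=-7≡19 → T
G(6): 6−17=-11≡15 → P
V(21): 21−17=4 → E
F(5): 5−17=-12≡14 → O
N(13): 13−17=-4≡22 → W
I(8): 8−17=-9≡17 → R
O(14): 14−17=-3≡23 → X
W(22): 22−17=5 → F
W(22): 22−17=5 → F
F(5): 5−17=-12≡14 → O
V(21): 21−17=4 → E
N(13): 13−17=-4≡22 → W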